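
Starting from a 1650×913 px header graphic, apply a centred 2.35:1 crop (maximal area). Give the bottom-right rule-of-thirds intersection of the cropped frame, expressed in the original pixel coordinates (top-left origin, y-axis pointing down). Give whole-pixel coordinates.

(1100, 574)

1650/913 < 2.35/1, so the 2.35:1 crop keeps the full width 1650 and trims height to 1650 × 1/2.35 = 702.13 px.
Top offset = (913 − 702.13)/2 = 105.44 px; left offset = 0.
Bottom-right is two-thirds across and two-thirds down within the crop:
x = 0.00 + 2 × 1650.00/3 ≈ 1100; y = 105.44 + 2 × 702.13/3 ≈ 574.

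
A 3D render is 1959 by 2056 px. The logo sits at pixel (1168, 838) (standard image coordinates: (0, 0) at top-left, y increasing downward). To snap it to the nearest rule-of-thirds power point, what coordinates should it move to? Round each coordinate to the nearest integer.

(1306, 685)

Third lines: x ∈ {653, 1306}, y ∈ {685, 1371}.
1168 is closer to x = 1306; 838 is closer to y = 685.
So the nearest intersection is the upper-right power point.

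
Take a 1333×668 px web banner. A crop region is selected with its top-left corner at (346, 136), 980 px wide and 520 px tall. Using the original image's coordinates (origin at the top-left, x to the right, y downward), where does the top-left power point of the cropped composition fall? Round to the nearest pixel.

One third of the crop width 980 is 326.67 px.
One third of the crop height 520 is 173.33 px.
The top-left point is one-third across and one-third down within the crop:
x = 346 + 1 × 326.67 ≈ 673; y = 136 + 1 × 173.33 ≈ 309.

(673, 309)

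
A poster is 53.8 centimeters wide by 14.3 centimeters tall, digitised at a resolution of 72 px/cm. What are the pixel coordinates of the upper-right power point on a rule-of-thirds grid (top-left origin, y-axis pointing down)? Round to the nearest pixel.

(2582, 343)

In pixels the canvas is 53.8 × 72 = 3873.6 wide and 14.3 × 72 = 1029.6 tall.
The upper-right point is two-thirds across and one-third down:
x = 2 × 3873.6/3 ≈ 2582; y = 1 × 1029.6/3 ≈ 343.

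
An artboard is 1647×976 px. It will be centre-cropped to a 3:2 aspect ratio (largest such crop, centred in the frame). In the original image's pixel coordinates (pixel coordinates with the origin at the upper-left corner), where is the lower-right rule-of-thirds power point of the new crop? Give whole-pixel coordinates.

1647/976 > 3/2, so the 3:2 crop keeps the full height 976 and trims width to 976 × 3/2 = 1464.00 px.
Left offset = (1647 − 1464.00)/2 = 91.50 px; top offset = 0.
Lower-right is two-thirds across and two-thirds down within the crop:
x = 91.50 + 2 × 1464.00/3 ≈ 1068; y = 0.00 + 2 × 976.00/3 ≈ 651.

x = 1068 px, y = 651 px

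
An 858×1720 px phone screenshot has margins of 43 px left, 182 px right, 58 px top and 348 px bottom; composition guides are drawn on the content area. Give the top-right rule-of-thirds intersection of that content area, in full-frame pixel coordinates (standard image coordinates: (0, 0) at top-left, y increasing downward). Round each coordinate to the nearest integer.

Content width = 858 − 43 − 182 = 633 px; content height = 1720 − 58 − 348 = 1314 px.
Top-right is two-thirds across and one-third down within the content area.
x = 43 + 2 × 633/3 = 43 + 422.00 ≈ 465
y = 58 + 1 × 1314/3 = 58 + 438.00 ≈ 496

x = 465 px, y = 496 px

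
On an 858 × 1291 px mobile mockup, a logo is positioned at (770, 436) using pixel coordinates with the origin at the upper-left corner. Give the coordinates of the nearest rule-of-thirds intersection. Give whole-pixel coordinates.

Third lines: x ∈ {286, 572}, y ∈ {430, 861}.
770 is closer to x = 572; 436 is closer to y = 430.
So the nearest intersection is the upper-right power point.

x = 572 px, y = 430 px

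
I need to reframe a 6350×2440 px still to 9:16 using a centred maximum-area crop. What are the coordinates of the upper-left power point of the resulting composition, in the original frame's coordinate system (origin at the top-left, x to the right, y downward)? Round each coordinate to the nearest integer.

6350/2440 > 9/16, so the 9:16 crop keeps the full height 2440 and trims width to 2440 × 9/16 = 1372.50 px.
Left offset = (6350 − 1372.50)/2 = 2488.75 px; top offset = 0.
Upper-left is one-third across and one-third down within the crop:
x = 2488.75 + 1 × 1372.50/3 ≈ 2946; y = 0.00 + 1 × 2440.00/3 ≈ 813.

x = 2946 px, y = 813 px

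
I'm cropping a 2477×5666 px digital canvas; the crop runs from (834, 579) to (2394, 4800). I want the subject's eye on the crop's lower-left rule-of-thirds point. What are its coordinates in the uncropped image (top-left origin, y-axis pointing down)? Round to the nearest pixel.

x = 1354 px, y = 3393 px

Crop width = 2394 − 834 = 1560 px; one third is 520.00 px.
Crop height = 4800 − 579 = 4221 px; one third is 1407.00 px.
The lower-left point is one-third across and two-thirds down within the crop:
x = 834 + 1 × 520.00 ≈ 1354; y = 579 + 2 × 1407.00 ≈ 3393.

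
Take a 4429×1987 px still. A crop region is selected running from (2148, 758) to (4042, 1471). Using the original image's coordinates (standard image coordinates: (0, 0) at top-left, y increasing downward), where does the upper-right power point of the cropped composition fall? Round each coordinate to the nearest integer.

(3411, 996)

Crop width = 4042 − 2148 = 1894 px; one third is 631.33 px.
Crop height = 1471 − 758 = 713 px; one third is 237.67 px.
The upper-right point is two-thirds across and one-third down within the crop:
x = 2148 + 2 × 631.33 ≈ 3411; y = 758 + 1 × 237.67 ≈ 996.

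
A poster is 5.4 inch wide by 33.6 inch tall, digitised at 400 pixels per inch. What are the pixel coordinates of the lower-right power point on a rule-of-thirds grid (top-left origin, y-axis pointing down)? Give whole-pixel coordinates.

(1440, 8960)

In pixels the canvas is 5.4 × 400 = 2160 wide and 33.6 × 400 = 13440 tall.
The lower-right point is two-thirds across and two-thirds down:
x = 2 × 2160/3 ≈ 1440; y = 2 × 13440/3 ≈ 8960.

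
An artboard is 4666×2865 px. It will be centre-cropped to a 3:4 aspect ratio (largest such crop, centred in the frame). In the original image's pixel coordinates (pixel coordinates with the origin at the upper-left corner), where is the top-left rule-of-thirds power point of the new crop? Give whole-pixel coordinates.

(1975, 955)

4666/2865 > 3/4, so the 3:4 crop keeps the full height 2865 and trims width to 2865 × 3/4 = 2148.75 px.
Left offset = (4666 − 2148.75)/2 = 1258.62 px; top offset = 0.
Top-left is one-third across and one-third down within the crop:
x = 1258.62 + 1 × 2148.75/3 ≈ 1975; y = 0.00 + 1 × 2865.00/3 ≈ 955.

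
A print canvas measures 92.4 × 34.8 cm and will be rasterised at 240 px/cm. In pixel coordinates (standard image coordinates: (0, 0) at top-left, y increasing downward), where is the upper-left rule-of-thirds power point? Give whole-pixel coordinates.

(7392, 2784)

In pixels the canvas is 92.4 × 240 = 22176 wide and 34.8 × 240 = 8352 tall.
The upper-left point is one-third across and one-third down:
x = 1 × 22176/3 ≈ 7392; y = 1 × 8352/3 ≈ 2784.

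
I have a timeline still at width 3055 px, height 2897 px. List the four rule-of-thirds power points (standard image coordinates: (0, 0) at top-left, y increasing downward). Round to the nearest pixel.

(1018, 966), (2037, 966), (1018, 1931), (2037, 1931)

One third of 3055 is 1018.33; one third of 2897 is 965.67.
Vertical third lines at x = 1018 and x = 2037; horizontal third lines at y = 966 and y = 1931.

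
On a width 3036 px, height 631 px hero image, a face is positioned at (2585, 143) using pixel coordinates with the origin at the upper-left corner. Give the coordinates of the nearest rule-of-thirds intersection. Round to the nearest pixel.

Third lines: x ∈ {1012, 2024}, y ∈ {210, 421}.
2585 is closer to x = 2024; 143 is closer to y = 210.
So the nearest intersection is the upper-right power point.

(2024, 210)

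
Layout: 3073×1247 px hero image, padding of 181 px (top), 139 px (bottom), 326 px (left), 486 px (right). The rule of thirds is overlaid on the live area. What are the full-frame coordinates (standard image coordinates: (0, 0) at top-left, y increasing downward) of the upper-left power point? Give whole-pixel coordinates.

x = 1080 px, y = 490 px

Content width = 3073 − 326 − 486 = 2261 px; content height = 1247 − 181 − 139 = 927 px.
Upper-left is one-third across and one-third down within the live area.
x = 326 + 1 × 2261/3 = 326 + 753.67 ≈ 1080
y = 181 + 1 × 927/3 = 181 + 309.00 ≈ 490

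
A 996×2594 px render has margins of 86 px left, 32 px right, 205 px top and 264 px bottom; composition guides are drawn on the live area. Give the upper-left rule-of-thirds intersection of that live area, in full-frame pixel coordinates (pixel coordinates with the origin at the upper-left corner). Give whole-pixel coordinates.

Content width = 996 − 86 − 32 = 878 px; content height = 2594 − 205 − 264 = 2125 px.
Upper-left is one-third across and one-third down within the live area.
x = 86 + 1 × 878/3 = 86 + 292.67 ≈ 379
y = 205 + 1 × 2125/3 = 205 + 708.33 ≈ 913

(379, 913)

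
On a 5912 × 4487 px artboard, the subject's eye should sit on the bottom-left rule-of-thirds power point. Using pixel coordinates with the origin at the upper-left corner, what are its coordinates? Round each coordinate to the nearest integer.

The bottom-left point sits one-third of the way across and two-thirds of the way down.
x = 1 × 5912/3 ≈ 1971; y = 2 × 4487/3 ≈ 2991.

(1971, 2991)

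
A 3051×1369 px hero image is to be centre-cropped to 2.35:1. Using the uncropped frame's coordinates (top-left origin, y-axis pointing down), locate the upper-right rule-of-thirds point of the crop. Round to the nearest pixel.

3051/1369 < 2.35/1, so the 2.35:1 crop keeps the full width 3051 and trims height to 3051 × 1/2.35 = 1298.30 px.
Top offset = (1369 − 1298.30)/2 = 35.35 px; left offset = 0.
Upper-right is two-thirds across and one-third down within the crop:
x = 0.00 + 2 × 3051.00/3 ≈ 2034; y = 35.35 + 1 × 1298.30/3 ≈ 468.

x = 2034 px, y = 468 px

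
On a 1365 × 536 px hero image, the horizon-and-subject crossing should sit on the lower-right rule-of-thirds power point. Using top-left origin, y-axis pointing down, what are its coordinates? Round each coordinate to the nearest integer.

x = 910 px, y = 357 px

The lower-right point sits two-thirds of the way across and two-thirds of the way down.
x = 2 × 1365/3 ≈ 910; y = 2 × 536/3 ≈ 357.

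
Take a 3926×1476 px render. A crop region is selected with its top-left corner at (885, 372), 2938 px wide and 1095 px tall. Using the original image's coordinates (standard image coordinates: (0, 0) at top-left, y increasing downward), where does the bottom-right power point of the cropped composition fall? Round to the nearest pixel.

(2844, 1102)

One third of the crop width 2938 is 979.33 px.
One third of the crop height 1095 is 365.00 px.
The bottom-right point is two-thirds across and two-thirds down within the crop:
x = 885 + 2 × 979.33 ≈ 2844; y = 372 + 2 × 365.00 ≈ 1102.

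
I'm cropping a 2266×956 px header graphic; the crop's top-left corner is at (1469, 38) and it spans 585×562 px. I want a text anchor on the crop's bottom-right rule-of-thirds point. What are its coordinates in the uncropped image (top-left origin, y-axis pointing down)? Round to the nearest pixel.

(1859, 413)

One third of the crop width 585 is 195.00 px.
One third of the crop height 562 is 187.33 px.
The bottom-right point is two-thirds across and two-thirds down within the crop:
x = 1469 + 2 × 195.00 ≈ 1859; y = 38 + 2 × 187.33 ≈ 413.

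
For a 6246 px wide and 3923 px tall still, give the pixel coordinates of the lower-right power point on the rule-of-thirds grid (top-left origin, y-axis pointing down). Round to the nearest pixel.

The lower-right point sits two-thirds of the way across and two-thirds of the way down.
x = 2 × 6246/3 ≈ 4164; y = 2 × 3923/3 ≈ 2615.

x = 4164 px, y = 2615 px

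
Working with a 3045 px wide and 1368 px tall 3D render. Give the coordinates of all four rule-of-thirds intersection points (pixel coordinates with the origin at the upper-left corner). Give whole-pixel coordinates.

One third of 3045 is 1015; one third of 1368 is 456.
Vertical third lines at x = 1015 and x = 2030; horizontal third lines at y = 456 and y = 912.

(1015, 456), (2030, 456), (1015, 912), (2030, 912)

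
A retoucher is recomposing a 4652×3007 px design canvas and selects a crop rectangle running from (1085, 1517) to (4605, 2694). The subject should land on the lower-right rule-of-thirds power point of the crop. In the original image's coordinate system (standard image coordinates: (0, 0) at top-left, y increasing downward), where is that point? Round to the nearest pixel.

x = 3432 px, y = 2302 px

Crop width = 4605 − 1085 = 3520 px; one third is 1173.33 px.
Crop height = 2694 − 1517 = 1177 px; one third is 392.33 px.
The lower-right point is two-thirds across and two-thirds down within the crop:
x = 1085 + 2 × 1173.33 ≈ 3432; y = 1517 + 2 × 392.33 ≈ 2302.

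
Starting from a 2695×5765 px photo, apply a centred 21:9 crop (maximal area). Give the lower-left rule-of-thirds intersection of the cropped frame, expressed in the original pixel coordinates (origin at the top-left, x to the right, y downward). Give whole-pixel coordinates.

2695/5765 < 21/9, so the 21:9 crop keeps the full width 2695 and trims height to 2695 × 9/21 = 1155.00 px.
Top offset = (5765 − 1155.00)/2 = 2305.00 px; left offset = 0.
Lower-left is one-third across and two-thirds down within the crop:
x = 0.00 + 1 × 2695.00/3 ≈ 898; y = 2305.00 + 2 × 1155.00/3 ≈ 3075.

x = 898 px, y = 3075 px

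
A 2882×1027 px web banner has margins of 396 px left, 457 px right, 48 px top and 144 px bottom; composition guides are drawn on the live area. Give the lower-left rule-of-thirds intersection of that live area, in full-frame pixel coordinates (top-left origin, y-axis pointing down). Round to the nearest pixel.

Content width = 2882 − 396 − 457 = 2029 px; content height = 1027 − 48 − 144 = 835 px.
Lower-left is one-third across and two-thirds down within the live area.
x = 396 + 1 × 2029/3 = 396 + 676.33 ≈ 1072
y = 48 + 2 × 835/3 = 48 + 556.67 ≈ 605

(1072, 605)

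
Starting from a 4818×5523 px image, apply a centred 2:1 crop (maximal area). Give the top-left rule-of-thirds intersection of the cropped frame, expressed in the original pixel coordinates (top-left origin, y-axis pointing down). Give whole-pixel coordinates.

4818/5523 < 2/1, so the 2:1 crop keeps the full width 4818 and trims height to 4818 × 1/2 = 2409.00 px.
Top offset = (5523 − 2409.00)/2 = 1557.00 px; left offset = 0.
Top-left is one-third across and one-third down within the crop:
x = 0.00 + 1 × 4818.00/3 ≈ 1606; y = 1557.00 + 1 × 2409.00/3 ≈ 2360.

x = 1606 px, y = 2360 px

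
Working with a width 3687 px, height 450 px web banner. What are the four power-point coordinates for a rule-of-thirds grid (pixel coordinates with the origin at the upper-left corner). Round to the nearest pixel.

(1229, 150), (2458, 150), (1229, 300), (2458, 300)

One third of 3687 is 1229; one third of 450 is 150.
Vertical third lines at x = 1229 and x = 2458; horizontal third lines at y = 150 and y = 300.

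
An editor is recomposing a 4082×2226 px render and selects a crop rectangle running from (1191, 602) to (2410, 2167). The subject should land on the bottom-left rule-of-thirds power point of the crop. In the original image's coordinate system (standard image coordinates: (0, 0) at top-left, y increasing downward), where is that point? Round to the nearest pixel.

x = 1597 px, y = 1645 px

Crop width = 2410 − 1191 = 1219 px; one third is 406.33 px.
Crop height = 2167 − 602 = 1565 px; one third is 521.67 px.
The bottom-left point is one-third across and two-thirds down within the crop:
x = 1191 + 1 × 406.33 ≈ 1597; y = 602 + 2 × 521.67 ≈ 1645.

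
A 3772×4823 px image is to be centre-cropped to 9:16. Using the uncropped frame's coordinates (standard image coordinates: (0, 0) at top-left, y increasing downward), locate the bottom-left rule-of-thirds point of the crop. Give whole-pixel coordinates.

(1434, 3215)

3772/4823 > 9/16, so the 9:16 crop keeps the full height 4823 and trims width to 4823 × 9/16 = 2712.94 px.
Left offset = (3772 − 2712.94)/2 = 529.53 px; top offset = 0.
Bottom-left is one-third across and two-thirds down within the crop:
x = 529.53 + 1 × 2712.94/3 ≈ 1434; y = 0.00 + 2 × 4823.00/3 ≈ 3215.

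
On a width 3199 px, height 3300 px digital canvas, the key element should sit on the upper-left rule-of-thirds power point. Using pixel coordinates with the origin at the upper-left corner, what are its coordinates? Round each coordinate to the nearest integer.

(1066, 1100)

The upper-left point sits one-third of the way across and one-third of the way down.
x = 1 × 3199/3 ≈ 1066; y = 1 × 3300/3 ≈ 1100.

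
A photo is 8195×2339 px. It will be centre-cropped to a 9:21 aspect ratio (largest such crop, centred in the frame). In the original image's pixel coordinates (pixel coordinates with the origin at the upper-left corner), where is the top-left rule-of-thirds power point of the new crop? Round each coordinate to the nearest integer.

8195/2339 > 9/21, so the 9:21 crop keeps the full height 2339 and trims width to 2339 × 9/21 = 1002.43 px.
Left offset = (8195 − 1002.43)/2 = 3596.29 px; top offset = 0.
Top-left is one-third across and one-third down within the crop:
x = 3596.29 + 1 × 1002.43/3 ≈ 3930; y = 0.00 + 1 × 2339.00/3 ≈ 780.

(3930, 780)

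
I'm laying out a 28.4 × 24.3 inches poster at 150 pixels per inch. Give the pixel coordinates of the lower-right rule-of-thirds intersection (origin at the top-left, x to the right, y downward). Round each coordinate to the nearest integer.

x = 2840 px, y = 2430 px

In pixels the canvas is 28.4 × 150 = 4260 wide and 24.3 × 150 = 3645 tall.
The lower-right point is two-thirds across and two-thirds down:
x = 2 × 4260/3 ≈ 2840; y = 2 × 3645/3 ≈ 2430.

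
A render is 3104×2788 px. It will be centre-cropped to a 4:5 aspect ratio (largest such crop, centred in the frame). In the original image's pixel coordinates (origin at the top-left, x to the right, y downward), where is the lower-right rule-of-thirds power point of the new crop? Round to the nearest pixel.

3104/2788 > 4/5, so the 4:5 crop keeps the full height 2788 and trims width to 2788 × 4/5 = 2230.40 px.
Left offset = (3104 − 2230.40)/2 = 436.80 px; top offset = 0.
Lower-right is two-thirds across and two-thirds down within the crop:
x = 436.80 + 2 × 2230.40/3 ≈ 1924; y = 0.00 + 2 × 2788.00/3 ≈ 1859.

x = 1924 px, y = 1859 px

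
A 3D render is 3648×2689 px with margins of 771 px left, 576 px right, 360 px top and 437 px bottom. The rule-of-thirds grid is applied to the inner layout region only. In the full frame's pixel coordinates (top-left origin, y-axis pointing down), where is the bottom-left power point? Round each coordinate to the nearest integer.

Content width = 3648 − 771 − 576 = 2301 px; content height = 2689 − 360 − 437 = 1892 px.
Bottom-left is one-third across and two-thirds down within the inner layout region.
x = 771 + 1 × 2301/3 = 771 + 767.00 ≈ 1538
y = 360 + 2 × 1892/3 = 360 + 1261.33 ≈ 1621

x = 1538 px, y = 1621 px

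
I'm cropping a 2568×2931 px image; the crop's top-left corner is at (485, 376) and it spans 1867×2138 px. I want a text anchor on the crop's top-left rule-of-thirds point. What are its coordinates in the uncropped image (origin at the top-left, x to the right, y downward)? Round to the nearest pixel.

One third of the crop width 1867 is 622.33 px.
One third of the crop height 2138 is 712.67 px.
The top-left point is one-third across and one-third down within the crop:
x = 485 + 1 × 622.33 ≈ 1107; y = 376 + 1 × 712.67 ≈ 1089.

(1107, 1089)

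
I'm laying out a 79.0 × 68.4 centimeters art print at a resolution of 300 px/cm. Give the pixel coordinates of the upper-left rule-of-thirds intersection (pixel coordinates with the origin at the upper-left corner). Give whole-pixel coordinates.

In pixels the canvas is 79.0 × 300 = 23700 wide and 68.4 × 300 = 20520 tall.
The upper-left point is one-third across and one-third down:
x = 1 × 23700/3 ≈ 7900; y = 1 × 20520/3 ≈ 6840.

x = 7900 px, y = 6840 px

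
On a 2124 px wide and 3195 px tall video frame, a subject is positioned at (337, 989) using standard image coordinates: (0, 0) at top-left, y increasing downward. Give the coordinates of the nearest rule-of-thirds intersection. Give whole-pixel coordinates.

Third lines: x ∈ {708, 1416}, y ∈ {1065, 2130}.
337 is closer to x = 708; 989 is closer to y = 1065.
So the nearest intersection is the upper-left power point.

(708, 1065)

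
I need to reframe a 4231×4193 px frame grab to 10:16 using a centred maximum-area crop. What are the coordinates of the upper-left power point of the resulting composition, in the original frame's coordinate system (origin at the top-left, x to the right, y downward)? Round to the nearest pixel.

4231/4193 > 10/16, so the 10:16 crop keeps the full height 4193 and trims width to 4193 × 10/16 = 2620.62 px.
Left offset = (4231 − 2620.62)/2 = 805.19 px; top offset = 0.
Upper-left is one-third across and one-third down within the crop:
x = 805.19 + 1 × 2620.62/3 ≈ 1679; y = 0.00 + 1 × 4193.00/3 ≈ 1398.

(1679, 1398)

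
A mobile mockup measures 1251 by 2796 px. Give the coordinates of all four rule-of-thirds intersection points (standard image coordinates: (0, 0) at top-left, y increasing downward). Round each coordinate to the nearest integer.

(417, 932), (834, 932), (417, 1864), (834, 1864)

One third of 1251 is 417; one third of 2796 is 932.
Vertical third lines at x = 417 and x = 834; horizontal third lines at y = 932 and y = 1864.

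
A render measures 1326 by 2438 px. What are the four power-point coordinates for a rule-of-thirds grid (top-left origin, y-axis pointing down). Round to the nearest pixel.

(442, 813), (884, 813), (442, 1625), (884, 1625)

One third of 1326 is 442; one third of 2438 is 812.67.
Vertical third lines at x = 442 and x = 884; horizontal third lines at y = 813 and y = 1625.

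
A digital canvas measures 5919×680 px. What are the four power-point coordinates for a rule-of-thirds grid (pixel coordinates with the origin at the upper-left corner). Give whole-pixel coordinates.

(1973, 227), (3946, 227), (1973, 453), (3946, 453)

One third of 5919 is 1973; one third of 680 is 226.67.
Vertical third lines at x = 1973 and x = 3946; horizontal third lines at y = 227 and y = 453.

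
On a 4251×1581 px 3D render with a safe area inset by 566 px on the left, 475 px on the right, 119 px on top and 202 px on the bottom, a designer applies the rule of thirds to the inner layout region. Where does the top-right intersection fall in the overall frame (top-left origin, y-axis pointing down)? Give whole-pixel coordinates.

(2706, 539)

Content width = 4251 − 566 − 475 = 3210 px; content height = 1581 − 119 − 202 = 1260 px.
Top-right is two-thirds across and one-third down within the inner layout region.
x = 566 + 2 × 3210/3 = 566 + 2140.00 ≈ 2706
y = 119 + 1 × 1260/3 = 119 + 420.00 ≈ 539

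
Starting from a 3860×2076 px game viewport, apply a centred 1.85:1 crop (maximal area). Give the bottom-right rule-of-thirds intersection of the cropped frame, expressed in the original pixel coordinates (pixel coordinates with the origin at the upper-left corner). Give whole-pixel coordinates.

3860/2076 > 1.85/1, so the 1.85:1 crop keeps the full height 2076 and trims width to 2076 × 1.85/1 = 3840.60 px.
Left offset = (3860 − 3840.60)/2 = 9.70 px; top offset = 0.
Bottom-right is two-thirds across and two-thirds down within the crop:
x = 9.70 + 2 × 3840.60/3 ≈ 2570; y = 0.00 + 2 × 2076.00/3 ≈ 1384.

x = 2570 px, y = 1384 px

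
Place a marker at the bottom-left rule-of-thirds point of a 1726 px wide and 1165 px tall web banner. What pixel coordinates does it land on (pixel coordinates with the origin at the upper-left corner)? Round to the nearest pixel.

(575, 777)

The bottom-left point sits one-third of the way across and two-thirds of the way down.
x = 1 × 1726/3 ≈ 575; y = 2 × 1165/3 ≈ 777.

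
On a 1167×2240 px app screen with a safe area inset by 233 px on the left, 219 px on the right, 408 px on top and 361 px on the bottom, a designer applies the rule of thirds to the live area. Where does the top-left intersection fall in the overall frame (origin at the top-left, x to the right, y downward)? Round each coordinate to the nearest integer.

Content width = 1167 − 233 − 219 = 715 px; content height = 2240 − 408 − 361 = 1471 px.
Top-left is one-third across and one-third down within the live area.
x = 233 + 1 × 715/3 = 233 + 238.33 ≈ 471
y = 408 + 1 × 1471/3 = 408 + 490.33 ≈ 898

x = 471 px, y = 898 px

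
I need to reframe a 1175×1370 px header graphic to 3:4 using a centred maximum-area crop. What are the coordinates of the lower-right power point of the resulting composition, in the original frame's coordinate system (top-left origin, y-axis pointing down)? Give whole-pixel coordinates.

1175/1370 > 3/4, so the 3:4 crop keeps the full height 1370 and trims width to 1370 × 3/4 = 1027.50 px.
Left offset = (1175 − 1027.50)/2 = 73.75 px; top offset = 0.
Lower-right is two-thirds across and two-thirds down within the crop:
x = 73.75 + 2 × 1027.50/3 ≈ 759; y = 0.00 + 2 × 1370.00/3 ≈ 913.

(759, 913)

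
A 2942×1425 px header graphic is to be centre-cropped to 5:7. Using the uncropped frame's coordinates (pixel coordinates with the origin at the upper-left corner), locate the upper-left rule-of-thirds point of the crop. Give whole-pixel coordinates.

2942/1425 > 5/7, so the 5:7 crop keeps the full height 1425 and trims width to 1425 × 5/7 = 1017.86 px.
Left offset = (2942 − 1017.86)/2 = 962.07 px; top offset = 0.
Upper-left is one-third across and one-third down within the crop:
x = 962.07 + 1 × 1017.86/3 ≈ 1301; y = 0.00 + 1 × 1425.00/3 ≈ 475.

x = 1301 px, y = 475 px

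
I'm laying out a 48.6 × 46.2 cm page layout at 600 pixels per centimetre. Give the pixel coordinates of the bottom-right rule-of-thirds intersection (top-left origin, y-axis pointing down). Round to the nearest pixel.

In pixels the canvas is 48.6 × 600 = 29160 wide and 46.2 × 600 = 27720 tall.
The bottom-right point is two-thirds across and two-thirds down:
x = 2 × 29160/3 ≈ 19440; y = 2 × 27720/3 ≈ 18480.

x = 19440 px, y = 18480 px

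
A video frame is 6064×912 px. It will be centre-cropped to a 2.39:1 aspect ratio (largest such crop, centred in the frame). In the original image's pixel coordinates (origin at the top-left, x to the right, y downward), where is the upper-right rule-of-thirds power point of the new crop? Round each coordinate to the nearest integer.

6064/912 > 2.39/1, so the 2.39:1 crop keeps the full height 912 and trims width to 912 × 2.39/1 = 2179.68 px.
Left offset = (6064 − 2179.68)/2 = 1942.16 px; top offset = 0.
Upper-right is two-thirds across and one-third down within the crop:
x = 1942.16 + 2 × 2179.68/3 ≈ 3395; y = 0.00 + 1 × 912.00/3 ≈ 304.

(3395, 304)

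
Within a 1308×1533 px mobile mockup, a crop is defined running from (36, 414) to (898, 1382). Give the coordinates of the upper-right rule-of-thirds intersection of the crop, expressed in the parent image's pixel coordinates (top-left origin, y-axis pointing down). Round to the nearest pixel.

Crop width = 898 − 36 = 862 px; one third is 287.33 px.
Crop height = 1382 − 414 = 968 px; one third is 322.67 px.
The upper-right point is two-thirds across and one-third down within the crop:
x = 36 + 2 × 287.33 ≈ 611; y = 414 + 1 × 322.67 ≈ 737.

(611, 737)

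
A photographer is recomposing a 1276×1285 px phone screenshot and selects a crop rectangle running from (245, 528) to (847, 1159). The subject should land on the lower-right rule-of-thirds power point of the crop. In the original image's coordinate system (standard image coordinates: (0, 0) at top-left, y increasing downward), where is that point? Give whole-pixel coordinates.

x = 646 px, y = 949 px

Crop width = 847 − 245 = 602 px; one third is 200.67 px.
Crop height = 1159 − 528 = 631 px; one third is 210.33 px.
The lower-right point is two-thirds across and two-thirds down within the crop:
x = 245 + 2 × 200.67 ≈ 646; y = 528 + 2 × 210.33 ≈ 949.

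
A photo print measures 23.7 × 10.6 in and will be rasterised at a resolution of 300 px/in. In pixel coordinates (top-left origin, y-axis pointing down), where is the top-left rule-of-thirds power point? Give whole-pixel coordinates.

In pixels the canvas is 23.7 × 300 = 7110 wide and 10.6 × 300 = 3180 tall.
The top-left point is one-third across and one-third down:
x = 1 × 7110/3 ≈ 2370; y = 1 × 3180/3 ≈ 1060.

x = 2370 px, y = 1060 px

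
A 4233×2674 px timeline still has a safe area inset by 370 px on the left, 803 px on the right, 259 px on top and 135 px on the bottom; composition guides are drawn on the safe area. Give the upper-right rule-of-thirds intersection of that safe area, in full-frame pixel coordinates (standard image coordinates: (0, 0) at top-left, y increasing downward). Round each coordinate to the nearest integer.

x = 2410 px, y = 1019 px

Content width = 4233 − 370 − 803 = 3060 px; content height = 2674 − 259 − 135 = 2280 px.
Upper-right is two-thirds across and one-third down within the safe area.
x = 370 + 2 × 3060/3 = 370 + 2040.00 ≈ 2410
y = 259 + 1 × 2280/3 = 259 + 760.00 ≈ 1019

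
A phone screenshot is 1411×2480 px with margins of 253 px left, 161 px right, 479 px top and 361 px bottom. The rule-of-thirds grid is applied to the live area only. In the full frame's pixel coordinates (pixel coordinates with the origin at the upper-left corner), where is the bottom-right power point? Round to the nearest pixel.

(918, 1572)

Content width = 1411 − 253 − 161 = 997 px; content height = 2480 − 479 − 361 = 1640 px.
Bottom-right is two-thirds across and two-thirds down within the live area.
x = 253 + 2 × 997/3 = 253 + 664.67 ≈ 918
y = 479 + 2 × 1640/3 = 479 + 1093.33 ≈ 1572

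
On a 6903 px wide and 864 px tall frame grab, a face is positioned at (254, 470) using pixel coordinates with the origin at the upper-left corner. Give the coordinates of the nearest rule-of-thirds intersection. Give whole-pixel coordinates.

Third lines: x ∈ {2301, 4602}, y ∈ {288, 576}.
254 is closer to x = 2301; 470 is closer to y = 576.
So the nearest intersection is the lower-left power point.

(2301, 576)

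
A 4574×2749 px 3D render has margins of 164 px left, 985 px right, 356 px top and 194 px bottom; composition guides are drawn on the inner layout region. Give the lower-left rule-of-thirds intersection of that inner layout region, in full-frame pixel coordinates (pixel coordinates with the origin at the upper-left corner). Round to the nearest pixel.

x = 1306 px, y = 1822 px

Content width = 4574 − 164 − 985 = 3425 px; content height = 2749 − 356 − 194 = 2199 px.
Lower-left is one-third across and two-thirds down within the inner layout region.
x = 164 + 1 × 3425/3 = 164 + 1141.67 ≈ 1306
y = 356 + 2 × 2199/3 = 356 + 1466.00 ≈ 1822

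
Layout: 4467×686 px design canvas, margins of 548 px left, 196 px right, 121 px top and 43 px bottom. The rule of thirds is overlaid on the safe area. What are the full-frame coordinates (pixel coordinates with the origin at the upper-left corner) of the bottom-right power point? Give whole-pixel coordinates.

x = 3030 px, y = 469 px

Content width = 4467 − 548 − 196 = 3723 px; content height = 686 − 121 − 43 = 522 px.
Bottom-right is two-thirds across and two-thirds down within the safe area.
x = 548 + 2 × 3723/3 = 548 + 2482.00 ≈ 3030
y = 121 + 2 × 522/3 = 121 + 348.00 ≈ 469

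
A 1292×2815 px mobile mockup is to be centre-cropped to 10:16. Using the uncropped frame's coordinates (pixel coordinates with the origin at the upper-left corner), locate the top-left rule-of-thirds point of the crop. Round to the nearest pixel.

x = 431 px, y = 1063 px

1292/2815 < 10/16, so the 10:16 crop keeps the full width 1292 and trims height to 1292 × 16/10 = 2067.20 px.
Top offset = (2815 − 2067.20)/2 = 373.90 px; left offset = 0.
Top-left is one-third across and one-third down within the crop:
x = 0.00 + 1 × 1292.00/3 ≈ 431; y = 373.90 + 1 × 2067.20/3 ≈ 1063.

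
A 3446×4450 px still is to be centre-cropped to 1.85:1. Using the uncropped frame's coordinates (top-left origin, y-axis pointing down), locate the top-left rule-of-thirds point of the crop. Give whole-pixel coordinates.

3446/4450 < 1.85/1, so the 1.85:1 crop keeps the full width 3446 and trims height to 3446 × 1/1.85 = 1862.70 px.
Top offset = (4450 − 1862.70)/2 = 1293.65 px; left offset = 0.
Top-left is one-third across and one-third down within the crop:
x = 0.00 + 1 × 3446.00/3 ≈ 1149; y = 1293.65 + 1 × 1862.70/3 ≈ 1915.

(1149, 1915)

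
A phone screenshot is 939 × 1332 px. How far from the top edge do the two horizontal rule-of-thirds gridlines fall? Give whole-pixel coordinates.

y = 444 px and y = 888 px

1332 / 3 = 444, so the horizontal lines sit at one and two thirds of 1332.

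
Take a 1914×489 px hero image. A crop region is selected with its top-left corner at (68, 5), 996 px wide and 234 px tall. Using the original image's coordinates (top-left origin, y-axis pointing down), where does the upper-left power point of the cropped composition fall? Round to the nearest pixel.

One third of the crop width 996 is 332.00 px.
One third of the crop height 234 is 78.00 px.
The upper-left point is one-third across and one-third down within the crop:
x = 68 + 1 × 332.00 ≈ 400; y = 5 + 1 × 78.00 ≈ 83.

(400, 83)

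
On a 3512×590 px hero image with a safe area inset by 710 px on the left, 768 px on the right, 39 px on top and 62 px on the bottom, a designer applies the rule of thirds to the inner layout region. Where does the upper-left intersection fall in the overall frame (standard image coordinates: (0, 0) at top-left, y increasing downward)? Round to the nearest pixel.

x = 1388 px, y = 202 px

Content width = 3512 − 710 − 768 = 2034 px; content height = 590 − 39 − 62 = 489 px.
Upper-left is one-third across and one-third down within the inner layout region.
x = 710 + 1 × 2034/3 = 710 + 678.00 ≈ 1388
y = 39 + 1 × 489/3 = 39 + 163.00 ≈ 202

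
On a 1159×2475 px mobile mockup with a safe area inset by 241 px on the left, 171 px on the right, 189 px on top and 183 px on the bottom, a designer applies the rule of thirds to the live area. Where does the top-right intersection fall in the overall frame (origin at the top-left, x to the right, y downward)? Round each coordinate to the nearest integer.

x = 739 px, y = 890 px

Content width = 1159 − 241 − 171 = 747 px; content height = 2475 − 189 − 183 = 2103 px.
Top-right is two-thirds across and one-third down within the live area.
x = 241 + 2 × 747/3 = 241 + 498.00 ≈ 739
y = 189 + 1 × 2103/3 = 189 + 701.00 ≈ 890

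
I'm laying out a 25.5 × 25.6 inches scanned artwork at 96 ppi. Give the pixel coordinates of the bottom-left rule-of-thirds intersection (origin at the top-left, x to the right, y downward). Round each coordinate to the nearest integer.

x = 816 px, y = 1638 px

In pixels the canvas is 25.5 × 96 = 2448 wide and 25.6 × 96 = 2457.6 tall.
The bottom-left point is one-third across and two-thirds down:
x = 1 × 2448/3 ≈ 816; y = 2 × 2457.6/3 ≈ 1638.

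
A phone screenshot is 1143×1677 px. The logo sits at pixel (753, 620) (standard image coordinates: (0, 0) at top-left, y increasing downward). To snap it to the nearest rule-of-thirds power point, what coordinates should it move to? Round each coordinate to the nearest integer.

(762, 559)

Third lines: x ∈ {381, 762}, y ∈ {559, 1118}.
753 is closer to x = 762; 620 is closer to y = 559.
So the nearest intersection is the upper-right power point.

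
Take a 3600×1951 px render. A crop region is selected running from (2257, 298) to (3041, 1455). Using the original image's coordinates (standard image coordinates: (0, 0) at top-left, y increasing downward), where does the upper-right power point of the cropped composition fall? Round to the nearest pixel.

Crop width = 3041 − 2257 = 784 px; one third is 261.33 px.
Crop height = 1455 − 298 = 1157 px; one third is 385.67 px.
The upper-right point is two-thirds across and one-third down within the crop:
x = 2257 + 2 × 261.33 ≈ 2780; y = 298 + 1 × 385.67 ≈ 684.

x = 2780 px, y = 684 px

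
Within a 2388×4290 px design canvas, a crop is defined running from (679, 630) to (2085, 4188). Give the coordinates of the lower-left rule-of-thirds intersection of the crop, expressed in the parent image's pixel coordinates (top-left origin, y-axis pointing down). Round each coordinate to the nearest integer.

x = 1148 px, y = 3002 px

Crop width = 2085 − 679 = 1406 px; one third is 468.67 px.
Crop height = 4188 − 630 = 3558 px; one third is 1186.00 px.
The lower-left point is one-third across and two-thirds down within the crop:
x = 679 + 1 × 468.67 ≈ 1148; y = 630 + 2 × 1186.00 ≈ 3002.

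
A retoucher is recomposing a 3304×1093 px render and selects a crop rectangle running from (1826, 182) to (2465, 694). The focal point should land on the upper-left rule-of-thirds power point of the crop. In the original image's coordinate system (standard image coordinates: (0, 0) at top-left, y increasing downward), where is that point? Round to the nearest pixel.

x = 2039 px, y = 353 px

Crop width = 2465 − 1826 = 639 px; one third is 213.00 px.
Crop height = 694 − 182 = 512 px; one third is 170.67 px.
The upper-left point is one-third across and one-third down within the crop:
x = 1826 + 1 × 213.00 ≈ 2039; y = 182 + 1 × 170.67 ≈ 353.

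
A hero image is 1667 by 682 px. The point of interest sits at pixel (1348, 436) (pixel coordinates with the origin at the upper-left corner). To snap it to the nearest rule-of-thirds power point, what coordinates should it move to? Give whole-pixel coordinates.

x = 1111 px, y = 455 px

Third lines: x ∈ {556, 1111}, y ∈ {227, 455}.
1348 is closer to x = 1111; 436 is closer to y = 455.
So the nearest intersection is the lower-right power point.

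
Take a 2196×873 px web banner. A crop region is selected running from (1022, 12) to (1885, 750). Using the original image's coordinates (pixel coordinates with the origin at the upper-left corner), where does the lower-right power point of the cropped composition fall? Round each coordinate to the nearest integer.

x = 1597 px, y = 504 px

Crop width = 1885 − 1022 = 863 px; one third is 287.67 px.
Crop height = 750 − 12 = 738 px; one third is 246.00 px.
The lower-right point is two-thirds across and two-thirds down within the crop:
x = 1022 + 2 × 287.67 ≈ 1597; y = 12 + 2 × 246.00 ≈ 504.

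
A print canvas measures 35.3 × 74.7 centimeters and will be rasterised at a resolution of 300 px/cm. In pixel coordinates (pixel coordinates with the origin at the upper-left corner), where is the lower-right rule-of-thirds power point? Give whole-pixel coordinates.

x = 7060 px, y = 14940 px

In pixels the canvas is 35.3 × 300 = 10590 wide and 74.7 × 300 = 22410 tall.
The lower-right point is two-thirds across and two-thirds down:
x = 2 × 10590/3 ≈ 7060; y = 2 × 22410/3 ≈ 14940.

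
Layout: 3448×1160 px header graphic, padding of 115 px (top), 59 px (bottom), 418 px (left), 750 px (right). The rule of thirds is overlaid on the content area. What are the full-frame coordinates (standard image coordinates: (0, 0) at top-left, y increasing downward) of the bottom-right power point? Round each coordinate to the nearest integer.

Content width = 3448 − 418 − 750 = 2280 px; content height = 1160 − 115 − 59 = 986 px.
Bottom-right is two-thirds across and two-thirds down within the content area.
x = 418 + 2 × 2280/3 = 418 + 1520.00 ≈ 1938
y = 115 + 2 × 986/3 = 115 + 657.33 ≈ 772

x = 1938 px, y = 772 px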